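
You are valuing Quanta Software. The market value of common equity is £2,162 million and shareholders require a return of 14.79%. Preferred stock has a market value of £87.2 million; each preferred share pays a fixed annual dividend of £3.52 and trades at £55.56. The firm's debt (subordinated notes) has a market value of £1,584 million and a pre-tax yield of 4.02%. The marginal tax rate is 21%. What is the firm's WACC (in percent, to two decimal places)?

9.80%

Cost of preferred: Rp = 3.52 / 55.56 = 6.3355%.
Total capital V = 2162 + 87.2 + 1584 = 3833.2.
Equity: weight = 2162/3833.2 = 0.5640; cost = 14.79%.
Preferred: weight = 87.2/3833.2 = 0.0227; cost = 6.3355%.
Subordinated notes: weight = 1584/3833.2 = 0.4132; after-tax cost = 4.02% × (1 − 21%) = 3.1758%.
WACC = 0.5640 × 14.7900% + 0.0227 × 6.3355% + 0.4132 × 3.1758% = 9.7983%.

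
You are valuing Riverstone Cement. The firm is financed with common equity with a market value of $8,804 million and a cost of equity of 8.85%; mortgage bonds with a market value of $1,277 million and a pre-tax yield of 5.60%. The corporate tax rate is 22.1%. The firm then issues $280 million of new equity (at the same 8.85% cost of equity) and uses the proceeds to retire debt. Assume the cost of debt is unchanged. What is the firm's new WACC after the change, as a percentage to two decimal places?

8.41%

After the change:
Total capital V = 9084 + 997 = 10081.
Equity: weight = 9084/10081 = 0.9011; cost = 8.85%.
Mortgage bonds: weight = 997/10081 = 0.0989; after-tax cost = 5.6% × (1 − 22.1%) = 4.3624%.
WACC = 0.9011 × 8.8500% + 0.0989 × 4.3624% = 8.4062%.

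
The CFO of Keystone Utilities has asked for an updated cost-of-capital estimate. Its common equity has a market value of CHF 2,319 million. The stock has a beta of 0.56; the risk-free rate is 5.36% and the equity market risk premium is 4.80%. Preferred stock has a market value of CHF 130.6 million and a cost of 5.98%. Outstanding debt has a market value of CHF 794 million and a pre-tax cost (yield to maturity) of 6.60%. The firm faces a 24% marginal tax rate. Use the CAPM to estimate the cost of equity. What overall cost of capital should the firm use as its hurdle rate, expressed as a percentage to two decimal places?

Cost of equity via CAPM: Re = 5.36% + 0.56 × 4.8% = 8.0480%.
Total capital V = 2319 + 130.6 + 794 = 3243.6.
Equity: weight = 2319/3243.6 = 0.7149; cost = 8.048%.
Preferred: weight = 130.6/3243.6 = 0.0403; cost = 5.98%.
Debt: weight = 794/3243.6 = 0.2448; after-tax cost = 6.6% × (1 − 24%) = 5.0160%.
WACC = 0.7149 × 8.0480% + 0.0403 × 5.9800% + 0.2448 × 5.0160% = 7.2225%.

7.22%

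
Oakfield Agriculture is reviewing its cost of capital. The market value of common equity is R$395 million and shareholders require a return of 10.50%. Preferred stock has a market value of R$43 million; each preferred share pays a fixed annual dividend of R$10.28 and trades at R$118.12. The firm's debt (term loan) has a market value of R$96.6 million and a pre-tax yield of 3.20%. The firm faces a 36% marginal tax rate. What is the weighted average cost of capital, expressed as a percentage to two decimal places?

Cost of preferred: Rp = 10.28 / 118.12 = 8.7030%.
Total capital V = 395 + 43 + 96.6 = 534.6.
Equity: weight = 395/534.6 = 0.7389; cost = 10.5%.
Preferred: weight = 43/534.6 = 0.0804; cost = 8.703%.
Term loan: weight = 96.6/534.6 = 0.1807; after-tax cost = 3.2% × (1 − 36%) = 2.0480%.
WACC = 0.7389 × 10.5000% + 0.0804 × 8.7030% + 0.1807 × 2.0480% = 8.8282%.

8.83%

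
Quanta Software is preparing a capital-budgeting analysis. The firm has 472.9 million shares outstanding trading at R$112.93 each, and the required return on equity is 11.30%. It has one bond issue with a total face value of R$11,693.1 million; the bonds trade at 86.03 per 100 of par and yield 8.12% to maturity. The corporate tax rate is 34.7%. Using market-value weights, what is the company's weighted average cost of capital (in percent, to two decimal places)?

10.35%

Market value of equity E = 112.93 × 472.9m = 53404.597m. Market value of debt D = 11693.1m × 86.03/100 = 10059.57393m.
Total capital V = 53404.597 + 10059.57393 = 63464.17093.
Equity: weight = 53404.597/63464.17093 = 0.8415; cost = 11.3%.
Bonds outstanding: weight = 10059.57393/63464.17093 = 0.1585; after-tax cost = 8.12% × (1 − 34.7%) = 5.3024%.
WACC = 0.8415 × 11.3000% + 0.1585 × 5.3024% = 10.3493%.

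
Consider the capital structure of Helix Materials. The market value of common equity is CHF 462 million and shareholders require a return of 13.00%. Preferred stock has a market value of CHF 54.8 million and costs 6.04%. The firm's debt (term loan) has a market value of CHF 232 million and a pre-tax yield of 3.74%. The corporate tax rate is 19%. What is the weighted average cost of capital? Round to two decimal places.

Total capital V = 462 + 54.8 + 232 = 748.8.
Equity: weight = 462/748.8 = 0.6170; cost = 13%.
Preferred: weight = 54.8/748.8 = 0.0732; cost = 6.04%.
Term loan: weight = 232/748.8 = 0.3098; after-tax cost = 3.74% × (1 − 19%) = 3.0294%.
WACC = 0.6170 × 13.0000% + 0.0732 × 6.0400% + 0.3098 × 3.0294% = 9.4015%.

9.40%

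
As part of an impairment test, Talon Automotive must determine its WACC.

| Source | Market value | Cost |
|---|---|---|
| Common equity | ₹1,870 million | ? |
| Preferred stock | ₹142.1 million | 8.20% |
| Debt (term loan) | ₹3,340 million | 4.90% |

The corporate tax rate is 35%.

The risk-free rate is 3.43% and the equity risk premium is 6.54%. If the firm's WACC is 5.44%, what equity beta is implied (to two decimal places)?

Total capital V = 1870 + 142.1 + 3340 = 5352.1.
Equity weight = 1870/5352.1 = 0.3494.
Preferred weight = 142.1/5352.1 = 0.0266.
Term loan weight = 3340/5352.1 = 0.6241.
Debt contribution = 0.6241 × 4.9% × (1 − 35%) = 1.9876%.
Preferred contribution = 0.0266 × 8.2% = 0.2177%.
Required equity contribution = 5.44% − 2.2053% = 3.2347%  ⇒  Re = 9.2579%.
CAPM: 9.2579% = 3.43% + β × 6.54%  ⇒  β = 0.8911.

0.89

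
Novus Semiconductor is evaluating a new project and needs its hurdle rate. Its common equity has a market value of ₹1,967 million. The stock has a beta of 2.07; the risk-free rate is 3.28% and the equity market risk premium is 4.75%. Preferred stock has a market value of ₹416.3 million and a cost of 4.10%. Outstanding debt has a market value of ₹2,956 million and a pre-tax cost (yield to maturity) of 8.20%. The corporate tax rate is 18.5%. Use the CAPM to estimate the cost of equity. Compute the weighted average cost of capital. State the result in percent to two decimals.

Cost of equity via CAPM: Re = 3.28% + 2.07 × 4.75% = 13.1125%.
Total capital V = 1967 + 416.3 + 2956 = 5339.3.
Equity: weight = 1967/5339.3 = 0.3684; cost = 13.1125%.
Preferred: weight = 416.3/5339.3 = 0.0780; cost = 4.1%.
Debt: weight = 2956/5339.3 = 0.5536; after-tax cost = 8.2% × (1 − 18.5%) = 6.6830%.
WACC = 0.3684 × 13.1125% + 0.0780 × 4.1000% + 0.5536 × 6.6830% = 8.8502%.

8.85%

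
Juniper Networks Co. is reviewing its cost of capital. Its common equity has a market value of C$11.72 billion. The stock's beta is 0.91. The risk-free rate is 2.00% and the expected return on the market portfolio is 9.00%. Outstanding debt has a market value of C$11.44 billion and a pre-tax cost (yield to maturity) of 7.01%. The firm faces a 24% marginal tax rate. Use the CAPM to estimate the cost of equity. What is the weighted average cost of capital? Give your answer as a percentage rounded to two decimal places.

Market risk premium = 9.0% − 2.0% = 7.0%.
Cost of equity via CAPM: Re = 2.0% + 0.91 × 7.0% = 8.3700%.
Total capital V = 11.72 + 11.44 = 23.16.
Equity: weight = 11.72/23.16 = 0.5060; cost = 8.37%.
Debt: weight = 11.44/23.16 = 0.4940; after-tax cost = 7.01% × (1 − 24%) = 5.3276%.
WACC = 0.5060 × 8.3700% + 0.4940 × 5.3276% = 6.8672%.

6.87%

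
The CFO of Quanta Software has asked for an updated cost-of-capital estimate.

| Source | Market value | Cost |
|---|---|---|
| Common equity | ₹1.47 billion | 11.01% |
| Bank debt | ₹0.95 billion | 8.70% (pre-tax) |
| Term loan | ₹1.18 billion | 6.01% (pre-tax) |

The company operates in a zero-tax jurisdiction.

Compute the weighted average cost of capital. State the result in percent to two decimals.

8.76%

Total capital V = 1.47 + 0.95 + 1.18 = 3.6.
Equity: weight = 1.47/3.6 = 0.4083; cost = 11.01%.
Bank debt: weight = 0.95/3.6 = 0.2639; after-tax cost = 8.7% × (1 − 0%) = 8.7000%.
Term loan: weight = 1.18/3.6 = 0.3278; after-tax cost = 6.01% × (1 − 0%) = 6.0100%.
WACC = 0.4083 × 11.0100% + 0.2639 × 8.7000% + 0.3278 × 6.0100% = 8.7615%.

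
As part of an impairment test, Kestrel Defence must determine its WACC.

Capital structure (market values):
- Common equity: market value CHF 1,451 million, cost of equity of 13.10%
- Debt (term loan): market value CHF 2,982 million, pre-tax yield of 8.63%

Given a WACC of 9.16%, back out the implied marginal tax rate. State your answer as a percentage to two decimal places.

Total capital V = 1451 + 2982 = 4433.
Equity weight = 1451/4433 = 0.3273.
Term loan weight = 2982/4433 = 0.6727.
Equity contribution = 0.3273 × 13.1% = 4.2879%.
Debt contribution must be 9.16% − 4.2879% = 4.8721%.
0.6727 × 8.63% × (1 − T) = 4.8721%  ⇒  (1 − T) = 0.8393.
T = 16.0736%.

16.07%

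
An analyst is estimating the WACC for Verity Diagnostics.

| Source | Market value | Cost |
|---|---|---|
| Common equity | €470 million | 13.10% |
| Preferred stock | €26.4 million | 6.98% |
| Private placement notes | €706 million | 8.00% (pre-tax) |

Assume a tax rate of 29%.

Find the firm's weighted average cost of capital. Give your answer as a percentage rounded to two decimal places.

Total capital V = 470 + 26.4 + 706 = 1202.4.
Equity: weight = 470/1202.4 = 0.3909; cost = 13.1%.
Preferred: weight = 26.4/1202.4 = 0.0220; cost = 6.98%.
Private placement notes: weight = 706/1202.4 = 0.5872; after-tax cost = 8% × (1 − 29%) = 5.6800%.
WACC = 0.3909 × 13.1000% + 0.0220 × 6.9800% + 0.5872 × 5.6800% = 8.6089%.

8.61%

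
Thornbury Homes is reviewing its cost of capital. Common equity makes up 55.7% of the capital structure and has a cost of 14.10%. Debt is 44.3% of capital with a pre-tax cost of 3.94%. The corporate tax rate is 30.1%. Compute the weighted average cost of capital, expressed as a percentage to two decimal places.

9.07%

After-tax cost of debt = 3.94% × (1 − 30.1%) = 2.7541%.
WACC = 0.557 × 14.1000% + 0.443 × 2.7541% = 9.0737%.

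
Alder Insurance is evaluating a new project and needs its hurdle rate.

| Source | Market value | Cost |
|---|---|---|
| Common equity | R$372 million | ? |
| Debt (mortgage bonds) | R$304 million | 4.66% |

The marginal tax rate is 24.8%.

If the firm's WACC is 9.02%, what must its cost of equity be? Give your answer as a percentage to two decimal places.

Total capital V = 372 + 304 = 676.
Equity weight = 372/676 = 0.5503.
Mortgage bonds weight = 304/676 = 0.4497.
Debt contribution = 0.4497 × 4.66% × (1 − 24.8%) = 1.5759%.
Required equity contribution = 9.02% − 1.5759% = 7.4441%.
Re = 7.4441% / 0.5503 = 13.5274%.

13.53%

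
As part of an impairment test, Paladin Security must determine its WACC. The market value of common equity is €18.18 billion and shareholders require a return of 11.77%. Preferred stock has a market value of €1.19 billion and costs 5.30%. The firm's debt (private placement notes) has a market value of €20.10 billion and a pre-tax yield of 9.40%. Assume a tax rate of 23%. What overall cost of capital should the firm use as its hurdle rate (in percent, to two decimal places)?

Total capital V = 18.18 + 1.19 + 20.1 = 39.47.
Equity: weight = 18.18/39.47 = 0.4606; cost = 11.77%.
Preferred: weight = 1.19/39.47 = 0.0301; cost = 5.3%.
Private placement notes: weight = 20.1/39.47 = 0.5092; after-tax cost = 9.4% × (1 − 23%) = 7.2380%.
WACC = 0.4606 × 11.7700% + 0.0301 × 5.3000% + 0.5092 × 7.2380% = 9.2670%.

9.27%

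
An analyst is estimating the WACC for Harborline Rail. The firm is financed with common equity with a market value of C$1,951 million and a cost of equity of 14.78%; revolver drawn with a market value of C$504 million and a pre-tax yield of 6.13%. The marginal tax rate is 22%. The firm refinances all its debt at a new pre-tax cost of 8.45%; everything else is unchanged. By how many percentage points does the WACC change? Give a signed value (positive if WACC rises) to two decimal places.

+0.37 pp

Current WACC:
Total capital V = 1951 + 504 = 2455.
Equity: weight = 1951/2455 = 0.7947; cost = 14.78%.
Revolver drawn: weight = 504/2455 = 0.2053; after-tax cost = 6.13% × (1 − 22%) = 4.7814%.
WACC = 0.7947 × 14.7800% + 0.2053 × 4.7814% = 12.7273%.
After the change:
Total capital V = 1951 + 504 = 2455.
Equity: weight = 1951/2455 = 0.7947; cost = 14.78%.
Revolver drawn: weight = 504/2455 = 0.2053; after-tax cost = 8.45% × (1 − 22%) = 6.5910%.
WACC = 0.7947 × 14.7800% + 0.2053 × 6.5910% = 13.0988%.
Change in WACC = 13.0988% − 12.7273% = 0.3715 pp.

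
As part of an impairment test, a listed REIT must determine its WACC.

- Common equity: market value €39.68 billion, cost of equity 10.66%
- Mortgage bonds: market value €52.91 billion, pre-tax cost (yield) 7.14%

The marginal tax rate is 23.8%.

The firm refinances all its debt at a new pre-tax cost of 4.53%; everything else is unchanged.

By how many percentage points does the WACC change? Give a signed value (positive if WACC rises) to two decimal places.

Current WACC:
Total capital V = 39.68 + 52.91 = 92.59.
Equity: weight = 39.68/92.59 = 0.4286; cost = 10.66%.
Mortgage bonds: weight = 52.91/92.59 = 0.5714; after-tax cost = 7.14% × (1 − 23.8%) = 5.4407%.
WACC = 0.4286 × 10.6600% + 0.5714 × 5.4407% = 7.6775%.
After the change:
Total capital V = 39.68 + 52.91 = 92.59.
Equity: weight = 39.68/92.59 = 0.4286; cost = 10.66%.
Mortgage bonds: weight = 52.91/92.59 = 0.5714; after-tax cost = 4.53% × (1 − 23.8%) = 3.4519%.
WACC = 0.4286 × 10.6600% + 0.5714 × 3.4519% = 6.5410%.
Change in WACC = 6.5410% − 7.6775% = -1.1365 pp.

-1.14 pp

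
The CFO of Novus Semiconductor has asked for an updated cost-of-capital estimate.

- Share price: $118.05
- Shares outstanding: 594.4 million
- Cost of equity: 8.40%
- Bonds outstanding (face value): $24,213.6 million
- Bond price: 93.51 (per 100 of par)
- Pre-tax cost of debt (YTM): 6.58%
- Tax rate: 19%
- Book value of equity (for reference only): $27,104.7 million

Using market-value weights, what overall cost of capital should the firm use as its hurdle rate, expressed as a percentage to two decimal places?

Market value of equity E = 118.05 × 594.4m = 70168.92m. Market value of debt D = 24213.6m × 93.51/100 = 22642.13736m.
Total capital V = 70168.92 + 22642.13736 = 92811.05736.
Equity: weight = 70168.92/92811.05736 = 0.7560; cost = 8.4%.
Bonds outstanding: weight = 22642.13736/92811.05736 = 0.2440; after-tax cost = 6.58% × (1 − 19%) = 5.3298%.
WACC = 0.7560 × 8.4000% + 0.2440 × 5.3298% = 7.6510%.

7.65%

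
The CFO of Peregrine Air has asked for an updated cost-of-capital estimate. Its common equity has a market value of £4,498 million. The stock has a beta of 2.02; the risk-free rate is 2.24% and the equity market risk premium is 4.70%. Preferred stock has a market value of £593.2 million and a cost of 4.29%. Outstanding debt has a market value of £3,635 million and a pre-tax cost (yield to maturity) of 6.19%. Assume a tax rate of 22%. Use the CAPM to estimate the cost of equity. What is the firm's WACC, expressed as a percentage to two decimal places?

8.35%

Cost of equity via CAPM: Re = 2.24% + 2.02 × 4.7% = 11.7340%.
Total capital V = 4498 + 593.2 + 3635 = 8726.2.
Equity: weight = 4498/8726.2 = 0.5155; cost = 11.734%.
Preferred: weight = 593.2/8726.2 = 0.0680; cost = 4.29%.
Debt: weight = 3635/8726.2 = 0.4166; after-tax cost = 6.19% × (1 − 22%) = 4.8282%.
WACC = 0.5155 × 11.7340% + 0.0680 × 4.2900% + 0.4166 × 4.8282% = 8.3513%.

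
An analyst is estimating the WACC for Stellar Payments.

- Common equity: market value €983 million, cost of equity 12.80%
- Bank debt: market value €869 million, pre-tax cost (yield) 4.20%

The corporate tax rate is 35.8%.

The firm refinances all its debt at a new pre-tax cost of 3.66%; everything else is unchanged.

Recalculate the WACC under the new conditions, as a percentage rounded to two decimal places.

7.90%

After the change:
Total capital V = 983 + 869 = 1852.
Equity: weight = 983/1852 = 0.5308; cost = 12.8%.
Bank debt: weight = 869/1852 = 0.4692; after-tax cost = 3.66% × (1 − 35.8%) = 2.3497%.
WACC = 0.5308 × 12.8000% + 0.4692 × 2.3497% = 7.8965%.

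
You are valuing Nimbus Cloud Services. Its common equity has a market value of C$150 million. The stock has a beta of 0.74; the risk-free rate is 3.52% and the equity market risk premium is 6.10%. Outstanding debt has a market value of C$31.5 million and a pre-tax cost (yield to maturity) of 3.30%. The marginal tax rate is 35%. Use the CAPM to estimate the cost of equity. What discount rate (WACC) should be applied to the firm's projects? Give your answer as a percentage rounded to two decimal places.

7.01%

Cost of equity via CAPM: Re = 3.52% + 0.74 × 6.1% = 8.0340%.
Total capital V = 150 + 31.5 = 181.5.
Equity: weight = 150/181.5 = 0.8264; cost = 8.034%.
Debt: weight = 31.5/181.5 = 0.1736; after-tax cost = 3.3% × (1 − 35%) = 2.1450%.
WACC = 0.8264 × 8.0340% + 0.1736 × 2.1450% = 7.0119%.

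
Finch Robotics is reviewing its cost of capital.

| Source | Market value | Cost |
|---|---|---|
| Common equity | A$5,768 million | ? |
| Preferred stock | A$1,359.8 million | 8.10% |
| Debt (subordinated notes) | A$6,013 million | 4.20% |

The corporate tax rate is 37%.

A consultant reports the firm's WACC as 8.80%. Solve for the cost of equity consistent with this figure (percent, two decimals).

15.38%

Total capital V = 5768 + 1359.8 + 6013 = 13140.8.
Equity weight = 5768/13140.8 = 0.4389.
Preferred weight = 1359.8/13140.8 = 0.1035.
Subordinated notes weight = 6013/13140.8 = 0.4576.
Debt contribution = 0.4576 × 4.2% × (1 − 37%) = 1.2108%.
Preferred contribution = 0.1035 × 8.1% = 0.8382%.
Required equity contribution = 8.8% − 2.0489% = 6.7511%.
Re = 6.7511% / 0.4389 = 15.3804%.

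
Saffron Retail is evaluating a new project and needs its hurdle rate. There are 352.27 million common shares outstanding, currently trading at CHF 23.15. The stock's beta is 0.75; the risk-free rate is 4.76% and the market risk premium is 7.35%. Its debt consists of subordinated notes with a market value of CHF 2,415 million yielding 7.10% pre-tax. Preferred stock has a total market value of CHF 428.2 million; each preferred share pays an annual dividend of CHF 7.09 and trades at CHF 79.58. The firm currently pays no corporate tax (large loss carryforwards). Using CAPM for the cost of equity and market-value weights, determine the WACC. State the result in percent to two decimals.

9.52%

Cost of equity via CAPM: Re = 4.76% + 0.75 × 7.35% = 10.2725%.
Cost of preferred: Rp = 7.09 / 79.58 = 8.9093%.
Market value of equity E = 23.15 × 352.27m = 8155.0505m.
Total capital V = 8155.0505 + 428.2 + 2415 = 10998.2505.
Equity: weight = 8155.0505/10998.2505 = 0.7415; cost = 10.2725%.
Preferred: weight = 428.2/10998.2505 = 0.0389; cost = 8.9093%.
Subordinated notes: weight = 2415/10998.2505 = 0.2196; after-tax cost = 7.1% × (1 − 0%) = 7.1000%.
WACC = 0.7415 × 10.2725% + 0.0389 × 8.9093% + 0.2196 × 7.1000% = 9.5228%.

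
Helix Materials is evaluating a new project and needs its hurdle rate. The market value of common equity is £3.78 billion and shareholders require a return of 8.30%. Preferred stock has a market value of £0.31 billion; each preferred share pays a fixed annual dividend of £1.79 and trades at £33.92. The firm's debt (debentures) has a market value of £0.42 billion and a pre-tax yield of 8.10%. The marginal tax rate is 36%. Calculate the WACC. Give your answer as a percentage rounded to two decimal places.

7.80%

Cost of preferred: Rp = 1.79 / 33.92 = 5.2771%.
Total capital V = 3.78 + 0.31 + 0.42 = 4.51.
Equity: weight = 3.78/4.51 = 0.8381; cost = 8.3%.
Preferred: weight = 0.31/4.51 = 0.0687; cost = 5.2771%.
Debentures: weight = 0.42/4.51 = 0.0931; after-tax cost = 8.1% × (1 − 36%) = 5.1840%.
WACC = 0.8381 × 8.3000% + 0.0687 × 5.2771% + 0.0931 × 5.1840% = 7.8020%.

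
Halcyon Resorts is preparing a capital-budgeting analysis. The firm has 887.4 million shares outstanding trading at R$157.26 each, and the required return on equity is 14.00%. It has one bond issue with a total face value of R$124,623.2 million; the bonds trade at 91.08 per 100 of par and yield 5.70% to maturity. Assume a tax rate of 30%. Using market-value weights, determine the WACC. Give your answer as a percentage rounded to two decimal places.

9.51%

Market value of equity E = 157.26 × 887.4m = 139552.524m. Market value of debt D = 124623.2m × 91.08/100 = 113506.81056m.
Total capital V = 139552.524 + 113506.81056 = 253059.33456.
Equity: weight = 139552.524/253059.33456 = 0.5515; cost = 14%.
Bonds outstanding: weight = 113506.81056/253059.33456 = 0.4485; after-tax cost = 5.7% × (1 − 30%) = 3.9900%.
WACC = 0.5515 × 14.0000% + 0.4485 × 3.9900% = 9.5101%.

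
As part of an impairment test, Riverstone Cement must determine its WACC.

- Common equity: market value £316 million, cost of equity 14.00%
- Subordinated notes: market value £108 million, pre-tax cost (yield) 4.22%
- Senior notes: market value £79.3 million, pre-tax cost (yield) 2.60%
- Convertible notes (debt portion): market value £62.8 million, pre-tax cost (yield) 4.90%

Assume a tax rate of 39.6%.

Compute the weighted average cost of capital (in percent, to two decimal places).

Total capital V = 316 + 108 + 79.3 + 62.8 = 566.1.
Equity: weight = 316/566.1 = 0.5582; cost = 14%.
Subordinated notes: weight = 108/566.1 = 0.1908; after-tax cost = 4.22% × (1 − 39.6%) = 2.5489%.
Senior notes: weight = 79.3/566.1 = 0.1401; after-tax cost = 2.6% × (1 − 39.6%) = 1.5704%.
Convertible notes (debt portion): weight = 62.8/566.1 = 0.1109; after-tax cost = 4.9% × (1 − 39.6%) = 2.9596%.
WACC = 0.5582 × 14.0000% + 0.1908 × 2.5489% + 0.1401 × 1.5704% + 0.1109 × 2.9596% = 8.8495%.

8.85%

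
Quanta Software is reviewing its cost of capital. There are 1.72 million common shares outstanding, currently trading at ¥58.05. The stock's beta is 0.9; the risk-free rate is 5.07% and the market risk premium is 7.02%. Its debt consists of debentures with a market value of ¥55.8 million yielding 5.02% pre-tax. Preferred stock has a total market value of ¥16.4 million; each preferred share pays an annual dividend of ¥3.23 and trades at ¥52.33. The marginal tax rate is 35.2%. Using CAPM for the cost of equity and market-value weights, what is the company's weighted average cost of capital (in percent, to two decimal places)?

8.25%

Cost of equity via CAPM: Re = 5.07% + 0.9 × 7.02% = 11.3880%.
Cost of preferred: Rp = 3.23 / 52.33 = 6.1724%.
Market value of equity E = 58.05 × 1.72m = 99.846m.
Total capital V = 99.846 + 16.4 + 55.8 = 172.046.
Equity: weight = 99.846/172.046 = 0.5803; cost = 11.388%.
Preferred: weight = 16.4/172.046 = 0.0953; cost = 6.1724%.
Debentures: weight = 55.8/172.046 = 0.3243; after-tax cost = 5.02% × (1 − 35.2%) = 3.2530%.
WACC = 0.5803 × 11.3880% + 0.0953 × 6.1724% + 0.3243 × 3.2530% = 8.2524%.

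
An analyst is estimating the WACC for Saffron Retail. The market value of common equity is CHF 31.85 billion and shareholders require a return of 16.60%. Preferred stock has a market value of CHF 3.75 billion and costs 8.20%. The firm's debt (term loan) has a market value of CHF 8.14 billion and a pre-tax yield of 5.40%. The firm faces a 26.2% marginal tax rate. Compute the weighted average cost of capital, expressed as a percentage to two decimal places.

13.53%

Total capital V = 31.85 + 3.75 + 8.14 = 43.74.
Equity: weight = 31.85/43.74 = 0.7282; cost = 16.6%.
Preferred: weight = 3.75/43.74 = 0.0857; cost = 8.2%.
Term loan: weight = 8.14/43.74 = 0.1861; after-tax cost = 5.4% × (1 − 26.2%) = 3.9852%.
WACC = 0.7282 × 16.6000% + 0.0857 × 8.2000% + 0.1861 × 3.9852% = 13.5322%.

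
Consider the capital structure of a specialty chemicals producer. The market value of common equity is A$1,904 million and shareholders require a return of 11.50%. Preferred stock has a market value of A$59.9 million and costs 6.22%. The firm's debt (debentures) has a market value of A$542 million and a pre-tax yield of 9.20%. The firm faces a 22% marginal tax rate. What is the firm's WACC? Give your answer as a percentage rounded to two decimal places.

Total capital V = 1904 + 59.9 + 542 = 2505.9.
Equity: weight = 1904/2505.9 = 0.7598; cost = 11.5%.
Preferred: weight = 59.9/2505.9 = 0.0239; cost = 6.22%.
Debentures: weight = 542/2505.9 = 0.2163; after-tax cost = 9.2% × (1 − 22%) = 7.1760%.
WACC = 0.7598 × 11.5000% + 0.0239 × 6.2200% + 0.2163 × 7.1760% = 10.4386%.

10.44%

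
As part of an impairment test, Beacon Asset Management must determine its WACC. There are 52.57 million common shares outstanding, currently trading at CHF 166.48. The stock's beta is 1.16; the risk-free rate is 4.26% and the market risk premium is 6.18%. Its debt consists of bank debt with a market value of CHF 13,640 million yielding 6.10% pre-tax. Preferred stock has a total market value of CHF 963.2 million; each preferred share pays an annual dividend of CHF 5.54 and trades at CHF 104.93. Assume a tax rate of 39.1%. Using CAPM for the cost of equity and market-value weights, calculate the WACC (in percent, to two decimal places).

6.67%

Cost of equity via CAPM: Re = 4.26% + 1.16 × 6.18% = 11.4288%.
Cost of preferred: Rp = 5.54 / 104.93 = 5.2797%.
Market value of equity E = 166.48 × 52.57m = 8751.8536m.
Total capital V = 8751.8536 + 963.2 + 13640 = 23355.0536.
Equity: weight = 8751.8536/23355.0536 = 0.3747; cost = 11.4288%.
Preferred: weight = 963.2/23355.0536 = 0.0412; cost = 5.2797%.
Bank debt: weight = 13640/23355.0536 = 0.5840; after-tax cost = 6.1% × (1 − 39.1%) = 3.7149%.
WACC = 0.3747 × 11.4288% + 0.0412 × 5.2797% + 0.5840 × 3.7149% = 6.6701%.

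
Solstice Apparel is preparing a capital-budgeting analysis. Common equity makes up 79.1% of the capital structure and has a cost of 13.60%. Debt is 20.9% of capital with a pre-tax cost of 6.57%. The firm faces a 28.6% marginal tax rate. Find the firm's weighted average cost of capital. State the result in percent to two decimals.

11.74%

After-tax cost of debt = 6.57% × (1 − 28.6%) = 4.6910%.
WACC = 0.791 × 13.6000% + 0.209 × 4.6910% = 11.7380%.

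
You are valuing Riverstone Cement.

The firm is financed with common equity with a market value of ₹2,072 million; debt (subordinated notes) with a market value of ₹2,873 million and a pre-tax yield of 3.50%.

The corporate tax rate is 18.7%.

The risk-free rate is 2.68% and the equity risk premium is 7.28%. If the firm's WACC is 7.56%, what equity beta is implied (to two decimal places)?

Total capital V = 2072 + 2873 = 4945.
Equity weight = 2072/4945 = 0.4190.
Subordinated notes weight = 2873/4945 = 0.5810.
Debt contribution = 0.5810 × 3.5% × (1 − 18.7%) = 1.6532%.
Required equity contribution = 7.56% − 1.6532% = 5.9068%  ⇒  Re = 14.0970%.
CAPM: 14.0970% = 2.68% + β × 7.28%  ⇒  β = 1.5683.

1.57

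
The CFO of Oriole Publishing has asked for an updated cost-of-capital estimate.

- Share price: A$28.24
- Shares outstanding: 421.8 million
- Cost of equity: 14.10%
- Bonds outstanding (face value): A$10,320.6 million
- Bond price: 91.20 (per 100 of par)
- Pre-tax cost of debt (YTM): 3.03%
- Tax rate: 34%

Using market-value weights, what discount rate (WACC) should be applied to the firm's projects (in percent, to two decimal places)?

8.76%

Market value of equity E = 28.24 × 421.8m = 11911.632m. Market value of debt D = 10320.6m × 91.2/100 = 9412.3872m.
Total capital V = 11911.632 + 9412.3872 = 21324.0192.
Equity: weight = 11911.632/21324.0192 = 0.5586; cost = 14.1%.
Bonds outstanding: weight = 9412.3872/21324.0192 = 0.4414; after-tax cost = 3.03% × (1 − 34%) = 1.9998%.
WACC = 0.5586 × 14.1000% + 0.4414 × 1.9998% = 8.7590%.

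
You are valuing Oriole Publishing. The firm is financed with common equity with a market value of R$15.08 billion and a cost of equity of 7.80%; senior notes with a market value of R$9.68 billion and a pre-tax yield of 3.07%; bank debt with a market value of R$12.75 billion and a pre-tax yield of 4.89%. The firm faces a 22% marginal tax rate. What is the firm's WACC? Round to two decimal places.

Total capital V = 15.08 + 9.68 + 12.75 = 37.51.
Equity: weight = 15.08/37.51 = 0.4020; cost = 7.8%.
Senior notes: weight = 9.68/37.51 = 0.2581; after-tax cost = 3.07% × (1 − 22%) = 2.3946%.
Bank debt: weight = 12.75/37.51 = 0.3399; after-tax cost = 4.89% × (1 − 22%) = 3.8142%.
WACC = 0.4020 × 7.8000% + 0.2581 × 2.3946% + 0.3399 × 3.8142% = 5.0502%.

5.05%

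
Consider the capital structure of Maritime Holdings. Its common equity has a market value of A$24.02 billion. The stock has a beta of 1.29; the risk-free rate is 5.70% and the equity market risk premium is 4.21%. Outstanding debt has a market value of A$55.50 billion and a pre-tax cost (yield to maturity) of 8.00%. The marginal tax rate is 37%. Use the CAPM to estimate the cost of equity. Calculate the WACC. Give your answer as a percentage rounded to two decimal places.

Cost of equity via CAPM: Re = 5.7% + 1.29 × 4.21% = 11.1309%.
Total capital V = 24.02 + 55.5 = 79.52.
Equity: weight = 24.02/79.52 = 0.3021; cost = 11.1309%.
Debt: weight = 55.5/79.52 = 0.6979; after-tax cost = 8% × (1 − 37%) = 5.0400%.
WACC = 0.3021 × 11.1309% + 0.6979 × 5.0400% = 6.8798%.

6.88%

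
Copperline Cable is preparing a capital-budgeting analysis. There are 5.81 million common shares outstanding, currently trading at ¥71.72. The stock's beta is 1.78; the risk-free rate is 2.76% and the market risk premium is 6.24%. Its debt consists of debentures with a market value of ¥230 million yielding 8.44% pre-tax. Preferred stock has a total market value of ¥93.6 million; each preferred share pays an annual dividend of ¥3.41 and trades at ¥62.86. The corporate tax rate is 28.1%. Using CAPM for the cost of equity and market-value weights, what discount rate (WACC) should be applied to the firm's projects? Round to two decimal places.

10.38%

Cost of equity via CAPM: Re = 2.76% + 1.78 × 6.24% = 13.8672%.
Cost of preferred: Rp = 3.41 / 62.86 = 5.4248%.
Market value of equity E = 71.72 × 5.81m = 416.6932m.
Total capital V = 416.6932 + 93.6 + 230 = 740.2932.
Equity: weight = 416.6932/740.2932 = 0.5629; cost = 13.8672%.
Preferred: weight = 93.6/740.2932 = 0.1264; cost = 5.4248%.
Debentures: weight = 230/740.2932 = 0.3107; after-tax cost = 8.44% × (1 − 28.1%) = 6.0684%.
WACC = 0.5629 × 13.8672% + 0.1264 × 5.4248% + 0.3107 × 6.0684% = 10.3768%.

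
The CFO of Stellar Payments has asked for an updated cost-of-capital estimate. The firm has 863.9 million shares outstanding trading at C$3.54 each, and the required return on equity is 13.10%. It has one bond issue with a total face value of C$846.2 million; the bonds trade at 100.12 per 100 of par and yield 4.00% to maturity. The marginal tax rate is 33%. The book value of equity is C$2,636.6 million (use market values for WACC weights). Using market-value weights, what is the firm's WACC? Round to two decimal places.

10.84%

Market value of equity E = 3.54 × 863.9m = 3058.206m. Market value of debt D = 846.2m × 100.12/100 = 847.21544m.
Total capital V = 3058.206 + 847.21544 = 3905.42144.
Equity: weight = 3058.206/3905.42144 = 0.7831; cost = 13.1%.
Bonds outstanding: weight = 847.21544/3905.42144 = 0.2169; after-tax cost = 4% × (1 − 33%) = 2.6800%.
WACC = 0.7831 × 13.1000% + 0.2169 × 2.6800% = 10.8396%.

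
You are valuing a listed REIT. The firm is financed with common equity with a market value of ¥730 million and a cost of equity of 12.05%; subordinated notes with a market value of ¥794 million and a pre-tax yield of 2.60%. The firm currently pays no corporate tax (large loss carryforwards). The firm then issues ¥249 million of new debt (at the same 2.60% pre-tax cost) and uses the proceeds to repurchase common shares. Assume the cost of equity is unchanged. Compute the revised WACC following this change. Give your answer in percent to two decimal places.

5.58%

After the change:
Total capital V = 481 + 1043 = 1524.
Equity: weight = 481/1524 = 0.3156; cost = 12.05%.
Subordinated notes: weight = 1043/1524 = 0.6844; after-tax cost = 2.6% × (1 − 0%) = 2.6000%.
WACC = 0.3156 × 12.0500% + 0.6844 × 2.6000% = 5.5826%.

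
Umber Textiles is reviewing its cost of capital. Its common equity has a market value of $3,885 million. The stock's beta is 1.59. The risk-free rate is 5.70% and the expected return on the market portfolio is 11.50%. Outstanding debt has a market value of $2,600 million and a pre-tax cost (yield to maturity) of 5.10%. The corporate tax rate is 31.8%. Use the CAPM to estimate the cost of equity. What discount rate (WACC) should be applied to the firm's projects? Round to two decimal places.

10.33%

Market risk premium = 11.5% − 5.7% = 5.8%.
Cost of equity via CAPM: Re = 5.7% + 1.59 × 5.8% = 14.9220%.
Total capital V = 3885 + 2600 = 6485.
Equity: weight = 3885/6485 = 0.5991; cost = 14.922%.
Debt: weight = 2600/6485 = 0.4009; after-tax cost = 5.1% × (1 − 31.8%) = 3.4782%.
WACC = 0.5991 × 14.9220% + 0.4009 × 3.4782% = 10.3339%.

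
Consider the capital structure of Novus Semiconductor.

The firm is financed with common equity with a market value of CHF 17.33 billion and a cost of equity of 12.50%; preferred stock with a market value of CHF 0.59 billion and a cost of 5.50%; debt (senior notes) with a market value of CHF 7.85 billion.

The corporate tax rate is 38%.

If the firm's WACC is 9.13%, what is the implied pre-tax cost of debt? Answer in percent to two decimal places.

Total capital V = 17.33 + 0.59 + 7.85 = 25.77.
Equity weight = 17.33/25.77 = 0.6725.
Preferred weight = 0.59/25.77 = 0.0229.
Senior notes weight = 7.85/25.77 = 0.3046.
Equity contribution = 0.6725 × 12.5% = 8.4061%.
Preferred contribution = 0.0229 × 5.5% = 0.1259%.
Remaining for debt = 9.13% − 8.5320% = 0.5980%.
Rd × (1 − 38%) × 0.3046 = 0.5980%  ⇒  Rd = 3.1662%.

3.17%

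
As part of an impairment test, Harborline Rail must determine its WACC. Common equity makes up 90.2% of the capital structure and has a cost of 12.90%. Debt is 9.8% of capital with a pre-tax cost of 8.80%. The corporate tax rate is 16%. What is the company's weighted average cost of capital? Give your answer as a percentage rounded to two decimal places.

After-tax cost of debt = 8.8% × (1 − 16%) = 7.3920%.
WACC = 0.902 × 12.9000% + 0.098 × 7.3920% = 12.3602%.

12.36%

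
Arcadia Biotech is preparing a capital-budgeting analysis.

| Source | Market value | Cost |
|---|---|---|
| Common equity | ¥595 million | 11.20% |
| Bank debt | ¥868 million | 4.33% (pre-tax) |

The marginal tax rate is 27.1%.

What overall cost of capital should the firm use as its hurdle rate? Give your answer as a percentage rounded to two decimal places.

6.43%

Total capital V = 595 + 868 = 1463.
Equity: weight = 595/1463 = 0.4067; cost = 11.2%.
Bank debt: weight = 868/1463 = 0.5933; after-tax cost = 4.33% × (1 − 27.1%) = 3.1566%.
WACC = 0.4067 × 11.2000% + 0.5933 × 3.1566% = 6.4278%.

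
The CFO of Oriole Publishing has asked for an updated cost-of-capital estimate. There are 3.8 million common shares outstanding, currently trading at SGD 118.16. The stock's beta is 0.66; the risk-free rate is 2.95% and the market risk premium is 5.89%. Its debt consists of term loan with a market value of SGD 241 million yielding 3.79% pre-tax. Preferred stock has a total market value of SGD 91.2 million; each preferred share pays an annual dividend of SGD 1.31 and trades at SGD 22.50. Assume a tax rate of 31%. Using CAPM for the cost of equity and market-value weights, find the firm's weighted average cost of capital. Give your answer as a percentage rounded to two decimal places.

Cost of equity via CAPM: Re = 2.95% + 0.66 × 5.89% = 6.8374%.
Cost of preferred: Rp = 1.31 / 22.5 = 5.8222%.
Market value of equity E = 118.16 × 3.8m = 449.008m.
Total capital V = 449.008 + 91.2 + 241 = 781.208.
Equity: weight = 449.008/781.208 = 0.5748; cost = 6.8374%.
Preferred: weight = 91.2/781.208 = 0.1167; cost = 5.8222%.
Term loan: weight = 241/781.208 = 0.3085; after-tax cost = 3.79% × (1 − 31%) = 2.6151%.
WACC = 0.5748 × 6.8374% + 0.1167 × 5.8222% + 0.3085 × 2.6151% = 5.4163%.

5.42%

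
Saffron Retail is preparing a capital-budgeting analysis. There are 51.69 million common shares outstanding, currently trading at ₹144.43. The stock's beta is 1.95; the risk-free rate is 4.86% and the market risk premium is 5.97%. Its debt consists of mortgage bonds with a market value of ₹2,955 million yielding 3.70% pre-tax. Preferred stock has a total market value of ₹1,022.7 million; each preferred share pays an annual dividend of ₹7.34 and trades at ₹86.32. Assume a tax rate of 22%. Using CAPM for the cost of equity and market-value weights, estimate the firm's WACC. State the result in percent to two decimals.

12.27%

Cost of equity via CAPM: Re = 4.86% + 1.95 × 5.97% = 16.5015%.
Cost of preferred: Rp = 7.34 / 86.32 = 8.5032%.
Market value of equity E = 144.43 × 51.69m = 7465.5867m.
Total capital V = 7465.5867 + 1022.7 + 2955 = 11443.2867.
Equity: weight = 7465.5867/11443.2867 = 0.6524; cost = 16.5015%.
Preferred: weight = 1022.7/11443.2867 = 0.0894; cost = 8.5032%.
Mortgage bonds: weight = 2955/11443.2867 = 0.2582; after-tax cost = 3.7% × (1 − 22%) = 2.8860%.
WACC = 0.6524 × 16.5015% + 0.0894 × 8.5032% + 0.2582 × 2.8860% = 12.2708%.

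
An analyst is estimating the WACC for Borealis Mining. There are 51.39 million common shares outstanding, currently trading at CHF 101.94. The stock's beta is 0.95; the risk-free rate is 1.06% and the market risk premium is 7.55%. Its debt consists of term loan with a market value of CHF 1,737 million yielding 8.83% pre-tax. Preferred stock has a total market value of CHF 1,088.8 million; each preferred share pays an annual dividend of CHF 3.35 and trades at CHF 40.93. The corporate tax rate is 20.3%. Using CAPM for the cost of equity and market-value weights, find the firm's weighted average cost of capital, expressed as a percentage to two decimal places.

Cost of equity via CAPM: Re = 1.06% + 0.95 × 7.55% = 8.2325%.
Cost of preferred: Rp = 3.35 / 40.93 = 8.1847%.
Market value of equity E = 101.94 × 51.39m = 5238.6966m.
Total capital V = 5238.6966 + 1088.8 + 1737 = 8064.4966.
Equity: weight = 5238.6966/8064.4966 = 0.6496; cost = 8.2325%.
Preferred: weight = 1088.8/8064.4966 = 0.1350; cost = 8.1847%.
Term loan: weight = 1737/8064.4966 = 0.2154; after-tax cost = 8.83% × (1 − 20.3%) = 7.0375%.
WACC = 0.6496 × 8.2325% + 0.1350 × 8.1847% + 0.2154 × 7.0375% = 7.9687%.

7.97%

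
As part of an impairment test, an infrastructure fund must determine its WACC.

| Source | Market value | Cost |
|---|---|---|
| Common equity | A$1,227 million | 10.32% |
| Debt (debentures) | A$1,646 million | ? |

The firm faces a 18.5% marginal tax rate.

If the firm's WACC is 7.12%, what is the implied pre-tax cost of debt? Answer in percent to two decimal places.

Total capital V = 1227 + 1646 = 2873.
Equity weight = 1227/2873 = 0.4271.
Debentures weight = 1646/2873 = 0.5729.
Equity contribution = 0.4271 × 10.32% = 4.4075%.
Remaining for debt = 7.12% − 4.4075% = 2.7125%.
Rd × (1 − 18.5%) × 0.5729 = 2.7125%  ⇒  Rd = 5.8093%.

5.81%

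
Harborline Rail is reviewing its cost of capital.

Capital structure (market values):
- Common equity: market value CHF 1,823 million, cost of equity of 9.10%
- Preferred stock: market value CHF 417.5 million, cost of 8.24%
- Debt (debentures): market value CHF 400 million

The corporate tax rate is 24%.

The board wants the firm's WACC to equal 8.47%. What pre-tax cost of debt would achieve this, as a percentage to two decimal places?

7.68%

Total capital V = 1823 + 417.5 + 400 = 2640.5.
Equity weight = 1823/2640.5 = 0.6904.
Preferred weight = 417.5/2640.5 = 0.1581.
Debentures weight = 400/2640.5 = 0.1515.
Equity contribution = 0.6904 × 9.1% = 6.2826%.
Preferred contribution = 0.1581 × 8.24% = 1.3029%.
Remaining for debt = 8.47% − 7.5855% = 0.8845%.
Rd × (1 − 24%) × 0.1515 = 0.8845%  ⇒  Rd = 7.6827%.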